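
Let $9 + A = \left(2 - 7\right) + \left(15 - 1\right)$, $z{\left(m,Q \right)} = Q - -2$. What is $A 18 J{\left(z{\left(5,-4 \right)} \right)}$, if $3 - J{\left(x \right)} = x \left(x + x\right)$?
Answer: $0$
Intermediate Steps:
$z{\left(m,Q \right)} = 2 + Q$ ($z{\left(m,Q \right)} = Q + 2 = 2 + Q$)
$J{\left(x \right)} = 3 - 2 x^{2}$ ($J{\left(x \right)} = 3 - x \left(x + x\right) = 3 - x 2 x = 3 - 2 x^{2}$)
$A = 0$ ($A = -9 + \left(\left(2 - 7\right) + \left(15 - 1\right)\right) = -9 + \left(-5 + 14\right) = -9 + 9 = 0$)
$A 18 J{\left(z{\left(5,-4 \right)} \right)} = 0 \cdot 18 \left(3 - 2 \left(2 - 4\right)^{2}\right) = 0 \left(3 - 2 \left(-2\right)^{2}\right) = 0 \left(3 - 8\right) = 0 \left(-5\right) = 0$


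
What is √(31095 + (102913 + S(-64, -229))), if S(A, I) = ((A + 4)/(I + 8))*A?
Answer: 2*√1636059022/221 ≈ 366.05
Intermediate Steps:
S(A, I) = A*(4 + A)/(8 + I) (S(A, I) = ((4 + A)/(8 + I))*A = A*(4 + A)/(8 + I))
√(31095 + (102913 + S(-64, -229))) = √(31095 + (102913 - 64*(4 - 64)/(8 - 229))) = √(31095 + (102913 - 64*(-60)/(-221))) = √(31095 + (102913 - 64*(-1/221)*(-60))) = √(31095 + (102913 - 3840/221)) = √(31095 + 22739933/221) = √(29611928/221) = 2*√1636059022/221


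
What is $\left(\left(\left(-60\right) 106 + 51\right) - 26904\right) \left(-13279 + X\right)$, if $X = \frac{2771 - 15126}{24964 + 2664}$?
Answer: $\frac{12185337123771}{27628} \approx 4.4105 \cdot 10^{8}$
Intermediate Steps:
$X = - \frac{12355}{27628} \approx -0.44719$
$\left(\left(\left(-60\right) 106 + 51\right) - 26904\right) \left(-13279 + X\right) = \left(\left(\left(-60\right) 106 + 51\right) - 26904\right) \left(-13279 - \frac{12355}{27628}\right) = \left(\left(-6360 + 51\right) - 26904\right) \left(- \frac{366884567}{27628}\right) = \left(-6309 - 26904\right) \left(- \frac{366884567}{27628}\right) = \left(-33213\right) \left(- \frac{366884567}{27628}\right) = \frac{12185337123771}{27628}$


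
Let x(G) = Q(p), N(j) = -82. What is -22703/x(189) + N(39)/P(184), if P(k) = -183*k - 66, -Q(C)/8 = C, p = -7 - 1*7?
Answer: -382972315/1889328 ≈ -202.70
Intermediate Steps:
p = -14 (p = -7 - 7 = -14)
Q(C) = -8*C
x(G) = 112 (x(G) = -8*(-14) = 112)
P(k) = -66 - 183*k
-22703/x(189) + N(39)/P(184) = -22703/112 - 82/(-66 - 183*184) = -22703*1/112 - 82/(-66 - 33672) = -22703/112 - 82/(-33738) = -22703/112 - 82*(-1/33738) = -22703/112 + 41/16869 = -382972315/1889328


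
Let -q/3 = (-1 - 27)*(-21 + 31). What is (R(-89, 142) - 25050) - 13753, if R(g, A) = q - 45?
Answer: -38008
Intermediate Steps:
q = 840 (q = -3*(-1 - 27)*(-21 + 31) = -(-84)*10 = -3*(-280) = 840)
R(g, A) = 795 (R(g, A) = 840 - 45 = 795)
(R(-89, 142) - 25050) - 13753 = (795 - 25050) - 13753 = -24255 - 13753 = -38008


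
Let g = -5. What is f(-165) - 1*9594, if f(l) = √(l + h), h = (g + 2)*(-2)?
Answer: -9594 + I*√159 ≈ -9594.0 + 12.61*I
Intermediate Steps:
h = 6 (h = (-5 + 2)*(-2) = -3*(-2) = 6)
f(l) = √(6 + l) (f(l) = √(l + 6) = √(6 + l))
f(-165) - 1*9594 = √(6 - 165) - 1*9594 = √(-159) - 9594 = I*√159 - 9594 = -9594 + I*√159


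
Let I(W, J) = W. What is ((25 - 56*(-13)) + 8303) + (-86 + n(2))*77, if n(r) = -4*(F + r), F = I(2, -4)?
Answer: 1202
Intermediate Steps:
F = 2
n(r) = -8 - 4*r (n(r) = -4*(2 + r) = -8 - 4*r)
((25 - 56*(-13)) + 8303) + (-86 + n(2))*77 = ((25 - 56*(-13)) + 8303) + (-86 + (-8 - 4*2))*77 = ((25 + 728) + 8303) + (-86 + (-8 - 8))*77 = (753 + 8303) + (-86 - 16)*77 = 9056 - 102*77 = 9056 - 7854 = 1202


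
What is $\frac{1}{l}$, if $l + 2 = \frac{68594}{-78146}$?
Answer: $- \frac{39073}{112443} \approx -0.34749$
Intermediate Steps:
$l = - \frac{112443}{39073}$ ($l = -2 + \frac{68594}{-78146} = -2 + 68594 \left(- \frac{1}{78146}\right) = -2 - \frac{34297}{39073} = - \frac{112443}{39073} \approx -2.8778$)
$\frac{1}{l} = \frac{1}{- \frac{112443}{39073}} = - \frac{39073}{112443}$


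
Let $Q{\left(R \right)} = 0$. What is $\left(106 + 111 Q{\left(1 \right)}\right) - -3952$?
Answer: $4058$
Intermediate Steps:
$\left(106 + 111 Q{\left(1 \right)}\right) - -3952 = \left(106 + 111 \cdot 0\right) - -3952 = \left(106 + 0\right) + 3952 = 106 + 3952 = 4058$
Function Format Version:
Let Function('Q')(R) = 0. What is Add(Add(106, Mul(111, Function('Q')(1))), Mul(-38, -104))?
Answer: 4058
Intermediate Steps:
Add(Add(106, Mul(111, Function('Q')(1))), Mul(-38, -104)) = Add(Add(106, Mul(111, 0)), Mul(-38, -104)) = Add(Add(106, 0), 3952) = Add(106, 3952) = 4058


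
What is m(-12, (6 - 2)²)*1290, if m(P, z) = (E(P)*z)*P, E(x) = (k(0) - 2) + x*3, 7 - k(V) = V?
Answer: 7678080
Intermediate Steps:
k(V) = 7 - V
E(x) = 5 + 3*x (E(x) = ((7 - 1*0) - 2) + x*3 = ((7 + 0) - 2) + 3*x = (7 - 2) + 3*x = 5 + 3*x)
m(P, z) = P*z*(5 + 3*P) (m(P, z) = ((5 + 3*P)*z)*P = (z*(5 + 3*P))*P = P*z*(5 + 3*P))
m(-12, (6 - 2)²)*1290 = -12*(6 - 2)²*(5 + 3*(-12))*1290 = -12*4²*(5 - 36)*1290 = -12*16*(-31)*1290 = 5952*1290 = 7678080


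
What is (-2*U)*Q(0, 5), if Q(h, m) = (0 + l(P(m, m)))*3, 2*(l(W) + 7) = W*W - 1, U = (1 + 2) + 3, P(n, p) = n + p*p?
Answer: -15930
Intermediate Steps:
P(n, p) = n + p**2
U = 6 (U = 3 + 3 = 6)
l(W) = -15/2 + W**2/2 (l(W) = -7 + (W*W - 1)/2 = -7 + (W**2 - 1)/2 = -7 + (-1 + W**2)/2 = -7 + (-1/2 + W**2/2) = -15/2 + W**2/2)
Q(h, m) = -45/2 + 3*(m + m**2)**2/2 (Q(h, m) = (0 + (-15/2 + (m + m**2)**2/2))*3 = (-15/2 + (m + m**2)**2/2)*3 = -45/2 + 3*(m + m**2)**2/2)
(-2*U)*Q(0, 5) = (-2*6)*(-45/2 + (3/2)*5**2*(1 + 5)**2) = -12*(-45/2 + (3/2)*25*6**2) = -12*(-45/2 + (3/2)*25*36) = -12*(-45/2 + 1350) = -12*2655/2 = -15930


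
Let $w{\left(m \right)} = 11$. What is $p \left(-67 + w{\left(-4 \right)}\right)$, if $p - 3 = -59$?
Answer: $3136$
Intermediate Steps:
$p = -56$ ($p = 3 - 59 = -56$)
$p \left(-67 + w{\left(-4 \right)}\right) = - 56 \left(-67 + 11\right) = \left(-56\right) \left(-56\right) = 3136$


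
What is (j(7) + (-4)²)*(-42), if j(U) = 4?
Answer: -840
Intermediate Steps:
(j(7) + (-4)²)*(-42) = (4 + (-4)²)*(-42) = (4 + 16)*(-42) = 20*(-42) = -840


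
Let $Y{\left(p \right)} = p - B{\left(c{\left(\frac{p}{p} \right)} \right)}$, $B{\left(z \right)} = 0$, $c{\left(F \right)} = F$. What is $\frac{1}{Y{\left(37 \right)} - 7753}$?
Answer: $- \frac{1}{7716} \approx -0.0001296$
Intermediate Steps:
$Y{\left(p \right)} = p$ ($Y{\left(p \right)} = p - 0 = p + 0 = p$)
$\frac{1}{Y{\left(37 \right)} - 7753} = \frac{1}{37 - 7753} = \frac{1}{-7716} = - \frac{1}{7716}$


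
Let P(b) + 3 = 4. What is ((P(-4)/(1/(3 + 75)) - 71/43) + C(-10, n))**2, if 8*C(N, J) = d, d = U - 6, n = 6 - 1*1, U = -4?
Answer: 166848889/29584 ≈ 5639.8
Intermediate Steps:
P(b) = 1 (P(b) = -3 + 4 = 1)
n = 5 (n = 6 - 1 = 5)
d = -10 (d = -4 - 6 = -10)
C(N, J) = -5/4 (C(N, J) = (1/8)*(-10) = -5/4)
((P(-4)/(1/(3 + 75)) - 71/43) + C(-10, n))**2 = ((1/1/(3 + 75) - 71/43) - 5/4)**2 = ((1/1/78 - 71*1/43) - 5/4)**2 = ((1/(1/78) - 71/43) - 5/4)**2 = ((1*78 - 71/43) - 5/4)**2 = ((78 - 71/43) - 5/4)**2 = (3283/43 - 5/4)**2 = (12917/172)**2 = 166848889/29584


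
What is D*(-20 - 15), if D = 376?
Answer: -13160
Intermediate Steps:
D*(-20 - 15) = 376*(-20 - 15) = 376*(-35) = -13160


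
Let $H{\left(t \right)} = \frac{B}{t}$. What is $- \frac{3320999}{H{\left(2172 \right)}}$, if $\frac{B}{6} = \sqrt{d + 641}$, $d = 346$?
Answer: $- \frac{1202201638 \sqrt{987}}{987} \approx -3.8266 \cdot 10^{7}$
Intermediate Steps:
$B = 6 \sqrt{987}$ ($B = 6 \sqrt{346 + 641} = 6 \sqrt{987} \approx 188.5$)
$H{\left(t \right)} = \frac{6 \sqrt{987}}{t}$
$- \frac{3320999}{H{\left(2172 \right)}} = - \frac{3320999}{6 \sqrt{987} \cdot \frac{1}{2172}} = - \frac{3320999}{\frac{1}{362} \sqrt{987}} = - 3320999 \frac{362 \sqrt{987}}{987} = - \frac{1202201638 \sqrt{987}}{987}$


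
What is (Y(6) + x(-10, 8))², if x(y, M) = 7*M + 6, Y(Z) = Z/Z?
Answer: 3969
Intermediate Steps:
Y(Z) = 1
x(y, M) = 6 + 7*M
(Y(6) + x(-10, 8))² = (1 + (6 + 7*8))² = (1 + (6 + 56))² = (1 + 62)² = 63² = 3969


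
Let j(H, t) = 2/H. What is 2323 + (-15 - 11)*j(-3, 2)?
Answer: 7021/3 ≈ 2340.3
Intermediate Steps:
2323 + (-15 - 11)*j(-3, 2) = 2323 + (-15 - 11)*(2/(-3)) = 2323 - 52*(-1)/3 = 2323 - 26*(-⅔) = 2323 + 52/3 = 7021/3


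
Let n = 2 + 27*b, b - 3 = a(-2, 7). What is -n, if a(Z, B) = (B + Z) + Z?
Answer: -164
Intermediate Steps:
a(Z, B) = B + 2*Z
b = 6 (b = 3 + (7 + 2*(-2)) = 3 + (7 - 4) = 3 + 3 = 6)
n = 164 (n = 2 + 27*6 = 2 + 162 = 164)
-n = -1*164 = -164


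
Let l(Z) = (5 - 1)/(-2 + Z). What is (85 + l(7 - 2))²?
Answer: 67081/9 ≈ 7453.4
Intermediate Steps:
l(Z) = 4/(-2 + Z)
(85 + l(7 - 2))² = (85 + 4/(-2 + (7 - 2)))² = (85 + 4/(-2 + 5))² = (85 + 4/3)² = (259/3)² = 67081/9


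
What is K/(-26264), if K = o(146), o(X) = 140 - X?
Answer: 3/13132 ≈ 0.00022845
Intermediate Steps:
K = -6 (K = 140 - 1*146 = 140 - 146 = -6)
K/(-26264) = -6/(-26264) = -6*(-1/26264) = 3/13132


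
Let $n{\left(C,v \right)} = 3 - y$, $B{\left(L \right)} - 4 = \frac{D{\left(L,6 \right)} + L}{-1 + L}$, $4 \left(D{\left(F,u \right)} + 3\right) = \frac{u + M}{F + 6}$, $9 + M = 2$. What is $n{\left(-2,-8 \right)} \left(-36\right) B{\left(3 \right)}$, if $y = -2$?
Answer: $- \frac{1435}{2} \approx -717.5$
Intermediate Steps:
$M = -7$ ($M = -9 + 2 = -7$)
$D{\left(F,u \right)} = -3 + \frac{-7 + u}{4 \left(6 + F\right)}$ ($D{\left(F,u \right)} = -3 + \frac{\left(u - 7\right) \frac{1}{F + 6}}{4} = -3 + \frac{\left(-7 + u\right) \frac{1}{6 + F}}{4} = -3 + \frac{\frac{1}{6 + F} \left(-7 + u\right)}{4} = -3 + \frac{-7 + u}{4 \left(6 + F\right)}$)
$B{\left(L \right)} = 4 + \frac{L + \frac{-73 - 12 L}{4 \left(6 + L\right)}}{-1 + L}$ ($B{\left(L \right)} = 4 + \frac{\frac{-79 + 6 - 12 L}{4 \left(6 + L\right)} + L}{-1 + L} = 4 + \frac{\frac{-73 - 12 L}{4 \left(6 + L\right)} + L}{-1 + L} = 4 + \frac{L + \frac{-73 - 12 L}{4 \left(6 + L\right)}}{-1 + L}$)
$n{\left(C,v \right)} = 5$ ($n{\left(C,v \right)} = 3 - -2 = 3 + 2 = 5$)
$n{\left(-2,-8 \right)} \left(-36\right) B{\left(3 \right)} = 5 \left(-36\right) \frac{-169 + 20 \cdot 3^{2} + 92 \cdot 3}{4 \left(-6 + 3^{2} + 5 \cdot 3\right)} = - 180 \frac{-169 + 20 \cdot 9 + 276}{4 \left(-6 + 9 + 15\right)} = - 180 \frac{-169 + 180 + 276}{4 \cdot 18} = - 180 \cdot \frac{1}{4} \cdot \frac{1}{18} \cdot 287 = \left(-180\right) \frac{287}{72} = - \frac{1435}{2}$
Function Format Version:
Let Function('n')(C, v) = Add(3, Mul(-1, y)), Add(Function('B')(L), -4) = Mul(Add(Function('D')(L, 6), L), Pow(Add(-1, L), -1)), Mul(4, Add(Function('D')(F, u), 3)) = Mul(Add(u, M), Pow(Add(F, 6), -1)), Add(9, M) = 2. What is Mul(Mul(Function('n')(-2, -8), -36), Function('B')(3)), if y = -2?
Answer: Rational(-1435, 2) ≈ -717.50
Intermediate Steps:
M = -7 (M = Add(-9, 2) = -7)
Function('D')(F, u) = Add(-3, Mul(Rational(1, 4), Pow(Add(6, F), -1), Add(-7, u))) (Function('D')(F, u) = Add(-3, Mul(Rational(1, 4), Mul(Add(u, -7), Pow(Add(F, 6), -1)))) = Add(-3, Mul(Rational(1, 4), Mul(Add(-7, u), Pow(Add(6, F), -1)))) = Add(-3, Mul(Rational(1, 4), Mul(Pow(Add(6, F), -1), Add(-7, u)))) = Add(-3, Mul(Rational(1, 4), Pow(Add(6, F), -1), Add(-7, u))))
Function('B')(L) = Add(4, Mul(Pow(Add(-1, L), -1), Add(L, Mul(Rational(1, 4), Pow(Add(6, L), -1), Add(-73, Mul(-12, L)))))) (Function('B')(L) = Add(4, Mul(Add(Mul(Rational(1, 4), Pow(Add(6, L), -1), Add(-79, 6, Mul(-12, L))), L), Pow(Add(-1, L), -1))) = Add(4, Mul(Add(Mul(Rational(1, 4), Pow(Add(6, L), -1), Add(-73, Mul(-12, L))), L), Pow(Add(-1, L), -1))) = Add(4, Mul(Add(L, Mul(Rational(1, 4), Pow(Add(6, L), -1), Add(-73, Mul(-12, L)))), Pow(Add(-1, L), -1))) = Add(4, Mul(Pow(Add(-1, L), -1), Add(L, Mul(Rational(1, 4), Pow(Add(6, L), -1), Add(-73, Mul(-12, L)))))))
Function('n')(C, v) = 5 (Function('n')(C, v) = Add(3, Mul(-1, -2)) = Add(3, 2) = 5)
Mul(Mul(Function('n')(-2, -8), -36), Function('B')(3)) = Mul(Mul(5, -36), Mul(Rational(1, 4), Pow(Add(-6, Pow(3, 2), Mul(5, 3)), -1), Add(-169, Mul(20, Pow(3, 2)), Mul(92, 3)))) = Mul(-180, Mul(Rational(1, 4), Pow(Add(-6, 9, 15), -1), Add(-169, Mul(20, 9), 276))) = Mul(-180, Mul(Rational(1, 4), Pow(18, -1), Add(-169, 180, 276))) = Mul(-180, Mul(Rational(1, 4), Rational(1, 18), 287)) = Mul(-180, Rational(287, 72)) = Rational(-1435, 2)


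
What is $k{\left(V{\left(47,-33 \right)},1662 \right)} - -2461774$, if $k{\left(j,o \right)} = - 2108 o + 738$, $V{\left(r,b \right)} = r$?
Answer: $-1040984$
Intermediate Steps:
$k{\left(j,o \right)} = 738 - 2108 o$
$k{\left(V{\left(47,-33 \right)},1662 \right)} - -2461774 = \left(738 - 3503496\right) - -2461774 = \left(738 - 3503496\right) + 2461774 = -3502758 + 2461774 = -1040984$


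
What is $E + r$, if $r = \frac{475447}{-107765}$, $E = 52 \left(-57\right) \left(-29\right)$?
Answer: $\frac{1323224699}{15395} \approx 85952.0$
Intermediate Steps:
$E = 85956$ ($E = \left(-2964\right) \left(-29\right) = 85956$)
$r = - \frac{67921}{15395}$ ($r = 475447 \left(- \frac{1}{107765}\right) = - \frac{67921}{15395} \approx -4.4119$)
$E + r = 85956 - \frac{67921}{15395} = \frac{1323224699}{15395}$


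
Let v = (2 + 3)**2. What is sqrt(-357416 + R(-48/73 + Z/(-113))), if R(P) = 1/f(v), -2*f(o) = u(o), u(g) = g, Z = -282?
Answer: I*sqrt(8935402)/5 ≈ 597.84*I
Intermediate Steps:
v = 25 (v = 5**2 = 25)
f(o) = -o/2
R(P) = -2/25 (R(P) = 1/(-1/2*25) = 1/(-25/2) = -2/25)
sqrt(-357416 + R(-48/73 + Z/(-113))) = sqrt(-357416 - 2/25) = sqrt(-8935402/25) = I*sqrt(8935402)/5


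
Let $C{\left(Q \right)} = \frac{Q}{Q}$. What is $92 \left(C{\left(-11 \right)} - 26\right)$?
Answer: $-2300$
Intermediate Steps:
$C{\left(Q \right)} = 1$
$92 \left(C{\left(-11 \right)} - 26\right) = 92 \left(1 - 26\right) = 92 \left(-25\right) = -2300$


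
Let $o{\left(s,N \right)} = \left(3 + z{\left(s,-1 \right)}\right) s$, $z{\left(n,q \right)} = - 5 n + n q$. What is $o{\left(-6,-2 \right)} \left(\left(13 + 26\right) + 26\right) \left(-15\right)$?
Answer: $228150$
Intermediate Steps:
$o{\left(s,N \right)} = s \left(3 - 6 s\right)$ ($o{\left(s,N \right)} = \left(3 + s \left(-5 - 1\right)\right) s = \left(3 + s \left(-6\right)\right) s = \left(3 - 6 s\right) s = s \left(3 - 6 s\right)$)
$o{\left(-6,-2 \right)} \left(\left(13 + 26\right) + 26\right) \left(-15\right) = 3 \left(-6\right) \left(1 - -12\right) \left(\left(13 + 26\right) + 26\right) \left(-15\right) = 3 \left(-6\right) \left(1 + 12\right) \left(39 + 26\right) \left(-15\right) = 3 \left(-6\right) 13 \cdot 65 \left(-15\right) = \left(-234\right) 65 \left(-15\right) = \left(-15210\right) \left(-15\right) = 228150$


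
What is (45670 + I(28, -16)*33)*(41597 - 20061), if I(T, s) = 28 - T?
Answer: 983549120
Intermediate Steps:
(45670 + I(28, -16)*33)*(41597 - 20061) = (45670 + (28 - 1*28)*33)*(41597 - 20061) = (45670 + (28 - 28)*33)*21536 = (45670 + 0*33)*21536 = (45670 + 0)*21536 = 45670*21536 = 983549120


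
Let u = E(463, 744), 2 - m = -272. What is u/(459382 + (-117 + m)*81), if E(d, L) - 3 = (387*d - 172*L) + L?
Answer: 51960/472099 ≈ 0.11006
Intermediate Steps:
m = 274 (m = 2 - 1*(-272) = 2 + 272 = 274)
E(d, L) = 3 - 171*L + 387*d (E(d, L) = 3 + ((387*d - 172*L) + L) = 3 + ((-172*L + 387*d) + L) = 3 + (-171*L + 387*d) = 3 - 171*L + 387*d)
u = 51960 (u = 3 - 171*744 + 387*463 = 3 - 127224 + 179181 = 51960)
u/(459382 + (-117 + m)*81) = 51960/(459382 + (-117 + 274)*81) = 51960/(459382 + 157*81) = 51960/(459382 + 12717) = 51960/472099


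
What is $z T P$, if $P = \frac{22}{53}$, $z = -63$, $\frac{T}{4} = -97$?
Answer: $\frac{537768}{53} \approx 10147.0$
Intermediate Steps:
$T = -388$ ($T = 4 \left(-97\right) = -388$)
$P = \frac{22}{53}$ ($P = 22 \cdot \frac{1}{53} = \frac{22}{53} \approx 0.41509$)
$z T P = \left(-63\right) \left(-388\right) \frac{22}{53} = 24444 \cdot \frac{22}{53} = \frac{537768}{53}$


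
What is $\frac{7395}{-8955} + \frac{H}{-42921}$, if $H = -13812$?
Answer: $- \frac{478307}{949031} \approx -0.50399$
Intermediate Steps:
$\frac{7395}{-8955} + \frac{H}{-42921} = \frac{7395}{-8955} - \frac{13812}{-42921} = 7395 \left(- \frac{1}{8955}\right) - - \frac{4604}{14307} = - \frac{493}{597} + \frac{4604}{14307} = - \frac{478307}{949031}$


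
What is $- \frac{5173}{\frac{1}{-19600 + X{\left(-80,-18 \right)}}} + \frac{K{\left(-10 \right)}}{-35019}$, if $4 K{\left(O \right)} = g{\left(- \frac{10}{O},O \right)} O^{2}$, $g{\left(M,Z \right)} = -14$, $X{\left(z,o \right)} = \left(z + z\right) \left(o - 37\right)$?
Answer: $\frac{1956455499950}{35019} \approx 5.5868 \cdot 10^{7}$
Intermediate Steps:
$X{\left(z,o \right)} = 2 z \left(-37 + o\right)$
$K{\left(O \right)} = - \frac{7 O^{2}}{2}$ ($K{\left(O \right)} = \frac{\left(-14\right) O^{2}}{4} = - \frac{7 O^{2}}{2}$)
$- \frac{5173}{\frac{1}{-19600 + X{\left(-80,-18 \right)}}} + \frac{K{\left(-10 \right)}}{-35019} = - \frac{5173}{\frac{1}{-19600 + 2 \left(-80\right) \left(-37 - 18\right)}} + \frac{\left(- \frac{7}{2}\right) \left(-10\right)^{2}}{-35019} = - \frac{5173}{\frac{1}{-19600 + 2 \left(-80\right) \left(-55\right)}} + \left(- \frac{7}{2}\right) 100 \left(- \frac{1}{35019}\right) = - \frac{5173}{\frac{1}{-19600 + 8800}} - - \frac{350}{35019} = - \frac{5173}{\frac{1}{-10800}} + \frac{350}{35019} = - \frac{5173}{- \frac{1}{10800}} + \frac{350}{35019} = \left(-5173\right) \left(-10800\right) + \frac{350}{35019} = 55868400 + \frac{350}{35019} = \frac{1956455499950}{35019}$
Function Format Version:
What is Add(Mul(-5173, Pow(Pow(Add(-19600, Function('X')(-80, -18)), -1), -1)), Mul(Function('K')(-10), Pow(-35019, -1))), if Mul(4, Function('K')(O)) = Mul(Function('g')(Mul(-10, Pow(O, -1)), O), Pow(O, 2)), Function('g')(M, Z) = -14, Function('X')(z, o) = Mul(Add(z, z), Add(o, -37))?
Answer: Rational(1956455499950, 35019) ≈ 5.5868e+7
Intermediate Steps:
Function('X')(z, o) = Mul(2, z, Add(-37, o)) (Function('X')(z, o) = Mul(Mul(2, z), Add(-37, o)) = Mul(2, z, Add(-37, o)))
Function('K')(O) = Mul(Rational(-7, 2), Pow(O, 2)) (Function('K')(O) = Mul(Rational(1, 4), Mul(-14, Pow(O, 2))) = Mul(Rational(-7, 2), Pow(O, 2)))
Add(Mul(-5173, Pow(Pow(Add(-19600, Function('X')(-80, -18)), -1), -1)), Mul(Function('K')(-10), Pow(-35019, -1))) = Add(Mul(-5173, Pow(Pow(Add(-19600, Mul(2, -80, Add(-37, -18))), -1), -1)), Mul(Mul(Rational(-7, 2), Pow(-10, 2)), Pow(-35019, -1))) = Add(Mul(-5173, Pow(Pow(Add(-19600, Mul(2, -80, -55)), -1), -1)), Mul(Mul(Rational(-7, 2), 100), Rational(-1, 35019))) = Add(Mul(-5173, Pow(Pow(Add(-19600, 8800), -1), -1)), Mul(-350, Rational(-1, 35019))) = Add(Mul(-5173, Pow(Pow(-10800, -1), -1)), Rational(350, 35019)) = Add(Mul(-5173, Pow(Rational(-1, 10800), -1)), Rational(350, 35019)) = Add(Mul(-5173, -10800), Rational(350, 35019)) = Add(55868400, Rational(350, 35019)) = Rational(1956455499950, 35019)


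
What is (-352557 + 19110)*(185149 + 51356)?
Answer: -78861882735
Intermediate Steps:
(-352557 + 19110)*(185149 + 51356) = -333447*236505 = -78861882735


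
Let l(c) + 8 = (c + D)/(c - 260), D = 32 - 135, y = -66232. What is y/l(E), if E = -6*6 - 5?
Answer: 2491979/283 ≈ 8805.6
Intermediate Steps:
D = -103
E = -41 (E = -36 - 5 = -41)
l(c) = -8 + (-103 + c)/(-260 + c) (l(c) = -8 + (c - 103)/(c - 260) = -8 + (-103 + c)/(-260 + c))
y/l(E) = -66232*(-260 - 41)/(1977 - 7*(-41)) = -66232*(-301/(1977 + 287)) = -66232/((-1/301*2264)) = -66232/(-2264/301) = -66232*(-301/2264) = 2491979/283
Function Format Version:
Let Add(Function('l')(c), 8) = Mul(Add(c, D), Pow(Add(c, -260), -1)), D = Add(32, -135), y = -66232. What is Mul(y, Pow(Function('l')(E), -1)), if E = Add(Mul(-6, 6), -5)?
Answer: Rational(2491979, 283) ≈ 8805.6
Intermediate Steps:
D = -103
E = -41 (E = Add(-36, -5) = -41)
Function('l')(c) = Add(-8, Mul(Pow(Add(-260, c), -1), Add(-103, c))) (Function('l')(c) = Add(-8, Mul(Add(c, -103), Pow(Add(c, -260), -1))) = Add(-8, Mul(Add(-103, c), Pow(Add(-260, c), -1))) = Add(-8, Mul(Pow(Add(-260, c), -1), Add(-103, c))))
Mul(y, Pow(Function('l')(E), -1)) = Mul(-66232, Pow(Mul(Pow(Add(-260, -41), -1), Add(1977, Mul(-7, -41))), -1)) = Mul(-66232, Pow(Mul(Pow(-301, -1), Add(1977, 287)), -1)) = Mul(-66232, Pow(Mul(Rational(-1, 301), 2264), -1)) = Mul(-66232, Pow(Rational(-2264, 301), -1)) = Mul(-66232, Rational(-301, 2264)) = Rational(2491979, 283)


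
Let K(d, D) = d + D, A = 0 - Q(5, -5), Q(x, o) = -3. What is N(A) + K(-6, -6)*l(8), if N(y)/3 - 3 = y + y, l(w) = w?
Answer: -69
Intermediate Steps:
A = 3 (A = 0 - 1*(-3) = 0 + 3 = 3)
N(y) = 9 + 6*y (N(y) = 9 + 3*(y + y) = 9 + 3*(2*y) = 9 + 6*y)
K(d, D) = D + d
N(A) + K(-6, -6)*l(8) = (9 + 6*3) + (-6 - 6)*8 = (9 + 18) - 12*8 = 27 - 96 = -69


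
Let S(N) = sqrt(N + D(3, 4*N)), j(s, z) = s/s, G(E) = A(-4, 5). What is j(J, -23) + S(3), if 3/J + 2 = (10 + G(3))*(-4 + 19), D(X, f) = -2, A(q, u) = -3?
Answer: 2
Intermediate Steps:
G(E) = -3
J = 3/103 (J = 3/(-2 + (10 - 3)*(-4 + 19)) = 3/(-2 + 7*15) = 3/(-2 + 105) = 3/103 ≈ 0.029126)
j(s, z) = 1
S(N) = sqrt(-2 + N) (S(N) = sqrt(N - 2) = sqrt(-2 + N))
j(J, -23) + S(3) = 1 + sqrt(-2 + 3) = 1 + sqrt(1) = 1 + 1 = 2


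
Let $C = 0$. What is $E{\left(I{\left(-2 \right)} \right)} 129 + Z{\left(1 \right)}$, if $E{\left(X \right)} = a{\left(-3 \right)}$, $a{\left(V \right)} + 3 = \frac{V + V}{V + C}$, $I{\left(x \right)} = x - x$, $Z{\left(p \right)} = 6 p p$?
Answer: $-123$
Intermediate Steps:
$Z{\left(p \right)} = 6 p^{2}$
$I{\left(x \right)} = 0$
$a{\left(V \right)} = -1$ ($a{\left(V \right)} = -3 + \frac{V + V}{V + 0} = -3 + \frac{2 V}{V} = -3 + 2 = -1$)
$E{\left(X \right)} = -1$
$E{\left(I{\left(-2 \right)} \right)} 129 + Z{\left(1 \right)} = \left(-1\right) 129 + 6 \cdot 1^{2} = -129 + 6 \cdot 1 = -129 + 6 = -123$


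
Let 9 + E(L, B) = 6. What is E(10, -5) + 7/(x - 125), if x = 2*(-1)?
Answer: -388/127 ≈ -3.0551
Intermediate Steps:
E(L, B) = -3 (E(L, B) = -9 + 6 = -3)
x = -2
E(10, -5) + 7/(x - 125) = -3 + 7/(-2 - 125) = -3 + 7/(-127) = -3 - 1/127*7 = -3 - 7/127 = -388/127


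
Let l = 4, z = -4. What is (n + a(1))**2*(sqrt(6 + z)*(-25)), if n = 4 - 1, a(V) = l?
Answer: -1225*sqrt(2) ≈ -1732.4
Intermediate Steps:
a(V) = 4
n = 3
(n + a(1))**2*(sqrt(6 + z)*(-25)) = (3 + 4)**2*(sqrt(6 - 4)*(-25)) = 7**2*(sqrt(2)*(-25)) = 49*(-25*sqrt(2)) = -1225*sqrt(2)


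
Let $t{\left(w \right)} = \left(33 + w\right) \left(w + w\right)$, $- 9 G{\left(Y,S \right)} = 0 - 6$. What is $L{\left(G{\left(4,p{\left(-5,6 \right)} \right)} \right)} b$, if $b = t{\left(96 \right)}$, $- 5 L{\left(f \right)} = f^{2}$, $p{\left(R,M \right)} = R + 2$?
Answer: $- \frac{11008}{5} \approx -2201.6$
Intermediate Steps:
$p{\left(R,M \right)} = 2 + R$
$G{\left(Y,S \right)} = \frac{2}{3}$ ($G{\left(Y,S \right)} = - \frac{0 - 6}{9} = \left(- \frac{1}{9}\right) \left(-6\right) = \frac{2}{3}$)
$t{\left(w \right)} = 2 w \left(33 + w\right)$ ($t{\left(w \right)} = \left(33 + w\right) 2 w = 2 w \left(33 + w\right)$)
$L{\left(f \right)} = - \frac{f^{2}}{5}$
$b = 24768$ ($b = 2 \cdot 96 \left(33 + 96\right) = 2 \cdot 96 \cdot 129 = 24768$)
$L{\left(G{\left(4,p{\left(-5,6 \right)} \right)} \right)} b = - \frac{\left(\frac{2}{3}\right)^{2}}{5} \cdot 24768 = \left(- \frac{1}{5}\right) \frac{4}{9} \cdot 24768 = \left(- \frac{4}{45}\right) 24768 = - \frac{11008}{5}$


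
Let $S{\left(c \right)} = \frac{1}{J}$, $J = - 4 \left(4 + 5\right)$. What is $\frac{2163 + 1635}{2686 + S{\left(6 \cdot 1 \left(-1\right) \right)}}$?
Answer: $\frac{136728}{96695} \approx 1.414$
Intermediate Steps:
$J = -36$ ($J = \left(-4\right) 9 = -36$)
$S{\left(c \right)} = - \frac{1}{36}$ ($S{\left(c \right)} = \frac{1}{-36} = - \frac{1}{36}$)
$\frac{2163 + 1635}{2686 + S{\left(6 \cdot 1 \left(-1\right) \right)}} = \frac{2163 + 1635}{2686 - \frac{1}{36}} = \frac{3798}{\frac{96695}{36}} = 3798 \cdot \frac{36}{96695} = \frac{136728}{96695}$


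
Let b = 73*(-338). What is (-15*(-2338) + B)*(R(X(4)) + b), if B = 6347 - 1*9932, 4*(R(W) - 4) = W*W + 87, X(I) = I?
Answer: -3103696845/4 ≈ -7.7592e+8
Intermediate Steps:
R(W) = 103/4 + W²/4 (R(W) = 4 + (W*W + 87)/4 = 4 + (W² + 87)/4 = 4 + (87 + W²)/4 = 4 + (87/4 + W²/4) = 103/4 + W²/4)
b = -24674
B = -3585 (B = 6347 - 9932 = -3585)
(-15*(-2338) + B)*(R(X(4)) + b) = (-15*(-2338) - 3585)*((103/4 + (¼)*4²) - 24674) = (35070 - 3585)*((103/4 + (¼)*16) - 24674) = 31485*((103/4 + 4) - 24674) = 31485*(119/4 - 24674) = 31485*(-98577/4) = -3103696845/4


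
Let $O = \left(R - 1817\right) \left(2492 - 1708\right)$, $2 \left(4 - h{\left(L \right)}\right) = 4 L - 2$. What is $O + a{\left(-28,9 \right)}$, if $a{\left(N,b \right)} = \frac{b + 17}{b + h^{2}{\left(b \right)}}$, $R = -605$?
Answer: $- \frac{168997459}{89} \approx -1.8988 \cdot 10^{6}$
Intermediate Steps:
$h{\left(L \right)} = 5 - 2 L$ ($h{\left(L \right)} = 4 - \frac{4 L - 2}{2} = 4 - \frac{-2 + 4 L}{2} = 4 - \left(-1 + 2 L\right) = 5 - 2 L$)
$O = -1898848$ ($O = \left(-605 - 1817\right) \left(2492 - 1708\right) = \left(-2422\right) 784 = -1898848$)
$a{\left(N,b \right)} = \frac{17 + b}{b + \left(5 - 2 b\right)^{2}}$ ($a{\left(N,b \right)} = \frac{b + 17}{b + \left(5 - 2 b\right)^{2}} = \frac{17 + b}{b + \left(5 - 2 b\right)^{2}}$)
$O + a{\left(-28,9 \right)} = -1898848 + \frac{17 + 9}{9 + \left(-5 + 2 \cdot 9\right)^{2}} = -1898848 + \frac{1}{9 + \left(-5 + 18\right)^{2}} \cdot 26 = -1898848 + \frac{1}{9 + 13^{2}} \cdot 26 = -1898848 + \frac{1}{9 + 169} \cdot 26 = -1898848 + \frac{1}{178} \cdot 26 = -1898848 + \frac{13}{89} = - \frac{168997459}{89}$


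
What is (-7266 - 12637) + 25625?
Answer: 5722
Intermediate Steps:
(-7266 - 12637) + 25625 = -19903 + 25625 = 5722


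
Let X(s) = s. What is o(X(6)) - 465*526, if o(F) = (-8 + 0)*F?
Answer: -244638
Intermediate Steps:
o(F) = -8*F
o(X(6)) - 465*526 = -8*6 - 465*526 = -48 - 1*244590 = -48 - 244590 = -244638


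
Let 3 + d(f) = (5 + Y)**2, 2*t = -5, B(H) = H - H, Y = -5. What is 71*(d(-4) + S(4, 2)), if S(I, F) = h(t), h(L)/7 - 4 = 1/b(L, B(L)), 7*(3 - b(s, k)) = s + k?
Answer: 90383/47 ≈ 1923.0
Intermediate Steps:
B(H) = 0
t = -5/2 (t = (1/2)*(-5) = -5/2 ≈ -2.5000)
b(s, k) = 3 - k/7 - s/7 (b(s, k) = 3 - (s + k)/7 = 3 - (k + s)/7 = 3 + (-k/7 - s/7) = 3 - k/7 - s/7)
h(L) = 28 + 7/(3 - L/7) (h(L) = 28 + 7/(3 - 1/7*0 - L/7) = 28 + 7/(3 + 0 - L/7) = 28 + 7/(3 - L/7))
S(I, F) = 1414/47 (S(I, F) = 7*(-91 + 4*(-5/2))/(-21 - 5/2) = 7*(-91 - 10)/(-47/2) = 7*(-2/47)*(-101) = 1414/47)
d(f) = -3 (d(f) = -3 + (5 - 5)**2 = -3 + 0**2 = -3 + 0 = -3)
71*(d(-4) + S(4, 2)) = 71*(-3 + 1414/47) = 71*(1273/47) = 90383/47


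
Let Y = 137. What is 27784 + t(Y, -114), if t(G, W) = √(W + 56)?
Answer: 27784 + I*√58 ≈ 27784.0 + 7.6158*I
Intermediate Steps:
t(G, W) = √(56 + W)
27784 + t(Y, -114) = 27784 + √(56 - 114) = 27784 + √(-58) = 27784 + I*√58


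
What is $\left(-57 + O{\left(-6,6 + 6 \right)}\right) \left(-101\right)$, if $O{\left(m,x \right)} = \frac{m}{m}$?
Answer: $5656$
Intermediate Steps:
$O{\left(m,x \right)} = 1$
$\left(-57 + O{\left(-6,6 + 6 \right)}\right) \left(-101\right) = \left(-57 + 1\right) \left(-101\right) = \left(-56\right) \left(-101\right) = 5656$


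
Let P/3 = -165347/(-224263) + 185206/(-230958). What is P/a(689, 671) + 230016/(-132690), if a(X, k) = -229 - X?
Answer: -128387050150612/74072034230805 ≈ -1.7333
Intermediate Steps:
P = -1414472/7297173 (P = 3*(-165347/(-224263) + 185206/(-230958)) = 3*(-165347*(-1/224263) + 185206*(-1/230958)) = 3*(12719/17251 - 13229/16497) = 3*(-1414472/21891519) = -1414472/7297173 ≈ -0.19384)
P/a(689, 671) + 230016/(-132690) = -1414472/(7297173*(-229 - 1*689)) + 230016/(-132690) = -1414472/(7297173*(-229 - 689)) + 230016*(-1/132690) = -1414472/7297173/(-918) - 38336/22115 = -1414472/7297173*(-1/918) - 38336/22115 = 707236/3349402407 - 38336/22115 = -128387050150612/74072034230805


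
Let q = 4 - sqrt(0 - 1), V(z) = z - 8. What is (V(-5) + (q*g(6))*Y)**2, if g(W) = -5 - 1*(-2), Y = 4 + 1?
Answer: 5104 - 2190*I ≈ 5104.0 - 2190.0*I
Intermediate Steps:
Y = 5
g(W) = -3 (g(W) = -5 + 2 = -3)
V(z) = -8 + z
q = 4 - I (q = 4 - sqrt(-1) = 4 - I ≈ 4.0 - 1.0*I)
(V(-5) + (q*g(6))*Y)**2 = ((-8 - 5) + ((4 - I)*(-3))*5)**2 = (-13 + (-12 + 3*I)*5)**2 = (-13 + (-60 + 15*I))**2 = (-73 + 15*I)**2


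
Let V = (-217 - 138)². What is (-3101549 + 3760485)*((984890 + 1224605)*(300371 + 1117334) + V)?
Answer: 2064059188481960000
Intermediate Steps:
V = 126025 (V = (-355)² = 126025)
(-3101549 + 3760485)*((984890 + 1224605)*(300371 + 1117334) + V) = (-3101549 + 3760485)*((984890 + 1224605)*(300371 + 1117334) + 126025) = 658936*(2209495*1417705 + 126025) = 658936*(3132412108975 + 126025) = 658936*3132412235000 = 2064059188481960000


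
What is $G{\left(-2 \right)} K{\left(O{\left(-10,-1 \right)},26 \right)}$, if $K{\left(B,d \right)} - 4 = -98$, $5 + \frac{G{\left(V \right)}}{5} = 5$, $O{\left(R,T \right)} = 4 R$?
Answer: $0$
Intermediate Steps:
$G{\left(V \right)} = 0$ ($G{\left(V \right)} = -25 + 5 \cdot 5 = -25 + 25 = 0$)
$K{\left(B,d \right)} = -94$ ($K{\left(B,d \right)} = 4 - 98 = -94$)
$G{\left(-2 \right)} K{\left(O{\left(-10,-1 \right)},26 \right)} = 0 \left(-94\right) = 0$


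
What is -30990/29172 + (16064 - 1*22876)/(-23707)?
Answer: -89326711/115263434 ≈ -0.77498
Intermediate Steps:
-30990/29172 + (16064 - 1*22876)/(-23707) = -30990*1/29172 + (16064 - 22876)*(-1/23707) = -5165/4862 - 6812*(-1/23707) = -5165/4862 + 6812/23707 = -89326711/115263434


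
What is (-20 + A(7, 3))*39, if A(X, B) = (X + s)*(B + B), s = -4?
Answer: -78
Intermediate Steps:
A(X, B) = 2*B*(-4 + X) (A(X, B) = (X - 4)*(B + B) = (-4 + X)*(2*B) = 2*B*(-4 + X))
(-20 + A(7, 3))*39 = (-20 + 2*3*(-4 + 7))*39 = (-20 + 2*3*3)*39 = (-20 + 18)*39 = -2*39 = -78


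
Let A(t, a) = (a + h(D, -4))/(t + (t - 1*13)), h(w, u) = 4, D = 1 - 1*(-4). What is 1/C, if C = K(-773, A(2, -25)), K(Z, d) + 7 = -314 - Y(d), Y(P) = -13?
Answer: -1/308 ≈ -0.0032468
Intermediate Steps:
D = 5 (D = 1 + 4 = 5)
A(t, a) = (4 + a)/(-13 + 2*t) (A(t, a) = (a + 4)/(t + (t - 1*13)) = (4 + a)/(t + (t - 13)) = (4 + a)/(t + (-13 + t)) = (4 + a)/(-13 + 2*t))
K(Z, d) = -308 (K(Z, d) = -7 + (-314 - 1*(-13)) = -7 + (-314 + 13) = -7 - 301 = -308)
C = -308
1/C = 1/(-308) = -1/308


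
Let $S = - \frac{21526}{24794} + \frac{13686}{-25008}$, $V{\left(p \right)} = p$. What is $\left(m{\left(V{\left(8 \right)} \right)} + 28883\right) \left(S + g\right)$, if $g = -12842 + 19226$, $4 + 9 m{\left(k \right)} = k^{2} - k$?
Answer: $\frac{28581914147798159}{155012088} \approx 1.8439 \cdot 10^{8}$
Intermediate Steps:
$m{\left(k \right)} = - \frac{4}{9} - \frac{k}{9} + \frac{k^{2}}{9}$ ($m{\left(k \right)} = - \frac{4}{9} + \frac{k^{2} - k}{9} = - \frac{4}{9} + \left(- \frac{k}{9} + \frac{k^{2}}{9}\right) = - \frac{4}{9} - \frac{k}{9} + \frac{k^{2}}{9}$)
$S = - \frac{73137741}{51670696}$ ($S = \left(-21526\right) \frac{1}{24794} + 13686 \left(- \frac{1}{25008}\right) = - \frac{10763}{12397} - \frac{2281}{4168} = - \frac{73137741}{51670696} \approx -1.4155$)
$g = 6384$
$\left(m{\left(V{\left(8 \right)} \right)} + 28883\right) \left(S + g\right) = \left(\left(- \frac{4}{9} - \frac{8}{9} + \frac{8^{2}}{9}\right) + 28883\right) \left(- \frac{73137741}{51670696} + 6384\right) = \left(\left(- \frac{4}{9} - \frac{8}{9} + \frac{1}{9} \cdot 64\right) + 28883\right) \frac{329792585523}{51670696} = \left(\left(- \frac{4}{9} - \frac{8}{9} + \frac{64}{9}\right) + 28883\right) \frac{329792585523}{51670696} = \left(\frac{52}{9} + 28883\right) \frac{329792585523}{51670696} = \frac{259999}{9} \cdot \frac{329792585523}{51670696} = \frac{28581914147798159}{155012088}$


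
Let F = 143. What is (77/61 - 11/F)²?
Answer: 883600/628849 ≈ 1.4051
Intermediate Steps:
(77/61 - 11/F)² = (77/61 - 11/143)² = (77*(1/61) - 11*1/143)² = (77/61 - 1/13)² = (940/793)² = 883600/628849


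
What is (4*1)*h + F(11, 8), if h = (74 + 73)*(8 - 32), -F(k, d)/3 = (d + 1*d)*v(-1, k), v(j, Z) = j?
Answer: -14064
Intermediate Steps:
F(k, d) = 6*d (F(k, d) = -3*(d + 1*d)*(-1) = -3*(d + d)*(-1) = -3*2*d*(-1) = -(-6)*d = 6*d)
h = -3528 (h = 147*(-24) = -3528)
(4*1)*h + F(11, 8) = (4*1)*(-3528) + 6*8 = 4*(-3528) + 48 = -14112 + 48 = -14064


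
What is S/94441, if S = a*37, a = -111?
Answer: -4107/94441 ≈ -0.043487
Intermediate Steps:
S = -4107 (S = -111*37 = -4107)
S/94441 = -4107/94441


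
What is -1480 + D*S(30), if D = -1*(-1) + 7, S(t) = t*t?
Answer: 5720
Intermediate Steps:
S(t) = t²
D = 8 (D = 1 + 7 = 8)
-1480 + D*S(30) = -1480 + 8*30² = -1480 + 8*900 = -1480 + 7200 = 5720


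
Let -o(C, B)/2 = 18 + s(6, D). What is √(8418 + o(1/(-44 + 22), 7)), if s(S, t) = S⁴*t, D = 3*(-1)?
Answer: √16158 ≈ 127.11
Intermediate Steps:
D = -3
s(S, t) = t*S⁴
o(C, B) = 7740 (o(C, B) = -2*(18 - 3*6⁴) = -2*(18 - 3*1296) = -2*(18 - 3888) = -2*(-3870) = 7740)
√(8418 + o(1/(-44 + 22), 7)) = √(8418 + 7740) = √16158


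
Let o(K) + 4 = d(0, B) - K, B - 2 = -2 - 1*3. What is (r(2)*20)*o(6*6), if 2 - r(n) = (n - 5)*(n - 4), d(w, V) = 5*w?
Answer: 3200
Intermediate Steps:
B = -3 (B = 2 + (-2 - 1*3) = 2 + (-2 - 3) = 2 - 5 = -3)
r(n) = 2 - (-5 + n)*(-4 + n) (r(n) = 2 - (n - 5)*(n - 4) = 2 - (-5 + n)*(-4 + n))
o(K) = -4 - K (o(K) = -4 + (5*0 - K) = -4 + (0 - K) = -4 - K)
(r(2)*20)*o(6*6) = ((-18 - 1*2² + 9*2)*20)*(-4 - 6*6) = ((-18 - 1*4 + 18)*20)*(-4 - 1*36) = ((-18 - 4 + 18)*20)*(-4 - 36) = -4*20*(-40) = -80*(-40) = 3200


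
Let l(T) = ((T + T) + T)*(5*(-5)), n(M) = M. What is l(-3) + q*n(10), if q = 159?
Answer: 1815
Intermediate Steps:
l(T) = -75*T (l(T) = (2*T + T)*(-25) = (3*T)*(-25) = -75*T)
l(-3) + q*n(10) = -75*(-3) + 159*10 = 225 + 1590 = 1815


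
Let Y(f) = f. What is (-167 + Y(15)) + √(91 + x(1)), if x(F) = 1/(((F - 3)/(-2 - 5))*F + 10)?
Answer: -152 + √13118/12 ≈ -142.46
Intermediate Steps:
x(F) = 1/(10 + F*(3/7 - F/7)) (x(F) = 1/(((-3 + F)/(-7))*F + 10) = 1/(((-3 + F)*(-⅐))*F + 10) = 1/((3/7 - F/7)*F + 10) = 1/(F*(3/7 - F/7) + 10) = 1/(10 + F*(3/7 - F/7)))
(-167 + Y(15)) + √(91 + x(1)) = (-167 + 15) + √(91 + 7/(70 - 1*1² + 3*1)) = -152 + √(91 + 7/(70 - 1*1 + 3)) = -152 + √(91 + 7/(70 - 1 + 3)) = -152 + √(91 + 7/72) = -152 + √(6559/72) = -152 + √13118/12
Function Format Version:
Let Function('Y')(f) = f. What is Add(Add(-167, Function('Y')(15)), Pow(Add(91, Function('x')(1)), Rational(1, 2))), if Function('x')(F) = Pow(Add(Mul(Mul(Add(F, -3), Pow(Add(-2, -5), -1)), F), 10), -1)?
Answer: Add(-152, Mul(Rational(1, 12), Pow(13118, Rational(1, 2)))) ≈ -142.46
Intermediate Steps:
Function('x')(F) = Pow(Add(10, Mul(F, Add(Rational(3, 7), Mul(Rational(-1, 7), F)))), -1) (Function('x')(F) = Pow(Add(Mul(Mul(Add(-3, F), Pow(-7, -1)), F), 10), -1) = Pow(Add(Mul(Mul(Add(-3, F), Rational(-1, 7)), F), 10), -1) = Pow(Add(Mul(Add(Rational(3, 7), Mul(Rational(-1, 7), F)), F), 10), -1) = Pow(Add(Mul(F, Add(Rational(3, 7), Mul(Rational(-1, 7), F))), 10), -1) = Pow(Add(10, Mul(F, Add(Rational(3, 7), Mul(Rational(-1, 7), F)))), -1))
Add(Add(-167, Function('Y')(15)), Pow(Add(91, Function('x')(1)), Rational(1, 2))) = Add(Add(-167, 15), Pow(Add(91, Mul(7, Pow(Add(70, Mul(-1, Pow(1, 2)), Mul(3, 1)), -1))), Rational(1, 2))) = Add(-152, Pow(Add(91, Mul(7, Pow(Add(70, Mul(-1, 1), 3), -1))), Rational(1, 2))) = Add(-152, Pow(Add(91, Mul(7, Pow(Add(70, -1, 3), -1))), Rational(1, 2))) = Add(-152, Pow(Add(91, Mul(7, Pow(72, -1))), Rational(1, 2))) = Add(-152, Pow(Add(91, Mul(7, Rational(1, 72))), Rational(1, 2))) = Add(-152, Pow(Add(91, Rational(7, 72)), Rational(1, 2))) = Add(-152, Pow(Rational(6559, 72), Rational(1, 2))) = Add(-152, Mul(Rational(1, 12), Pow(13118, Rational(1, 2))))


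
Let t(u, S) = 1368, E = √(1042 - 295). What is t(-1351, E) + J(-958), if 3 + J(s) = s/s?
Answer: 1366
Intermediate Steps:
E = 3*√83 (E = √747 = 3*√83 ≈ 27.331)
J(s) = -2 (J(s) = -3 + s/s = -3 + 1 = -2)
t(-1351, E) + J(-958) = 1368 - 2 = 1366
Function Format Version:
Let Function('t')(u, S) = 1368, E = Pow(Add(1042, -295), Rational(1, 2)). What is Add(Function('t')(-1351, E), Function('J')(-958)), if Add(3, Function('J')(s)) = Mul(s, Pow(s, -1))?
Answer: 1366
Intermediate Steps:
E = Mul(3, Pow(83, Rational(1, 2))) (E = Pow(747, Rational(1, 2)) = Mul(3, Pow(83, Rational(1, 2))) ≈ 27.331)
Function('J')(s) = -2 (Function('J')(s) = Add(-3, Mul(s, Pow(s, -1))) = Add(-3, 1) = -2)
Add(Function('t')(-1351, E), Function('J')(-958)) = Add(1368, -2) = 1366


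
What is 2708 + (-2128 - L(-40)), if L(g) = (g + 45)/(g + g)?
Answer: 9281/16 ≈ 580.06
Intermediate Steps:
L(g) = (45 + g)/(2*g) (L(g) = (45 + g)/((2*g)) = (45 + g)*(1/(2*g)) = (45 + g)/(2*g))
2708 + (-2128 - L(-40)) = 2708 + (-2128 - (45 - 40)/(2*(-40))) = 2708 + (-2128 - (-1)*5/(2*40)) = 2708 + (-2128 - 1*(-1/16)) = 2708 + (-2128 + 1/16) = 2708 - 34047/16 = 9281/16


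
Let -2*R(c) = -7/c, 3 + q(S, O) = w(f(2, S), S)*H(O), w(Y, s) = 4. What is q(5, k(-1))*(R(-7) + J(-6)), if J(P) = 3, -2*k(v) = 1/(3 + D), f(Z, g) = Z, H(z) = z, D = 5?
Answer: -65/8 ≈ -8.1250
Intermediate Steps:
k(v) = -1/16 (k(v) = -1/(2*(3 + 5)) = -½/8 = -½*⅛ = -1/16)
q(S, O) = -3 + 4*O
R(c) = 7/(2*c) (R(c) = -(-7)/(2*c) = 7/(2*c))
q(5, k(-1))*(R(-7) + J(-6)) = (-3 + 4*(-1/16))*((7/2)/(-7) + 3) = (-3 - ¼)*((7/2)*(-⅐) + 3) = -13*(-½ + 3)/4 = -13/4*5/2 = -65/8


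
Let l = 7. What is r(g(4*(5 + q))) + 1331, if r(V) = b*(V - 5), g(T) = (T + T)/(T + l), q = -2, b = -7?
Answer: 25786/19 ≈ 1357.2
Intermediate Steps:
g(T) = 2*T/(7 + T) (g(T) = (T + T)/(T + 7) = (2*T)/(7 + T) = 2*T/(7 + T))
r(V) = 35 - 7*V (r(V) = -7*(V - 5) = -7*(-5 + V) = 35 - 7*V)
r(g(4*(5 + q))) + 1331 = (35 - 14*4*(5 - 2)/(7 + 4*(5 - 2))) + 1331 = (35 - 14*4*3/(7 + 4*3)) + 1331 = (35 - 14*12/(7 + 12)) + 1331 = (35 - 14*12/19) + 1331 = (35 - 7*24/19) + 1331 = (35 - 168/19) + 1331 = 497/19 + 1331 = 25786/19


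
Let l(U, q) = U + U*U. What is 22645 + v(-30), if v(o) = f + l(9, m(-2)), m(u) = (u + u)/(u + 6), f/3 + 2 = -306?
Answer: 21811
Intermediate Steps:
f = -924 (f = -6 + 3*(-306) = -6 - 918 = -924)
m(u) = 2*u/(6 + u) (m(u) = (2*u)/(6 + u) = 2*u/(6 + u))
l(U, q) = U + U**2
v(o) = -834 (v(o) = -924 + 9*(1 + 9) = -924 + 9*10 = -924 + 90 = -834)
22645 + v(-30) = 22645 - 834 = 21811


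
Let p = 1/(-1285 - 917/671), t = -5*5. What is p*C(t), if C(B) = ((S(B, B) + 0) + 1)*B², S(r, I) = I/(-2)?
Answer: -11323125/1726304 ≈ -6.5592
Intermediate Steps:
S(r, I) = -I/2 (S(r, I) = I*(-½) = -I/2)
t = -25
C(B) = B²*(1 - B/2) (C(B) = ((-B/2 + 0) + 1)*B² = (-B/2 + 1)*B² = (1 - B/2)*B² = B²*(1 - B/2))
p = -671/863152 (p = 1/(-1285 - 917*1/671) = 1/(-1285 - 917/671) = 1/(-863152/671) = -671/863152 ≈ -0.00077738)
p*C(t) = -671*(-25)²*(2 - 1*(-25))/1726304 = -671*625*(2 + 25)/1726304 = -671*625*27/1726304 = -671/863152*16875/2 = -11323125/1726304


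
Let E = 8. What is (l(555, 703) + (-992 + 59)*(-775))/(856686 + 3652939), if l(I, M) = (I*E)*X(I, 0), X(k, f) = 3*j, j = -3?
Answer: 136623/901925 ≈ 0.15148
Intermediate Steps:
X(k, f) = -9 (X(k, f) = 3*(-3) = -9)
l(I, M) = -72*I (l(I, M) = (I*8)*(-9) = (8*I)*(-9) = -72*I)
(l(555, 703) + (-992 + 59)*(-775))/(856686 + 3652939) = (-72*555 + (-992 + 59)*(-775))/(856686 + 3652939) = (-39960 - 933*(-775))/4509625 = (-39960 + 723075)*(1/4509625) = 683115*(1/4509625) = 136623/901925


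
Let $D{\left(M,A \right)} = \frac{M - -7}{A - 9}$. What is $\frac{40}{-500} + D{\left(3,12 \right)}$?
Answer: $\frac{244}{75} \approx 3.2533$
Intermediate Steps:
$D{\left(M,A \right)} = \frac{7 + M}{-9 + A}$ ($D{\left(M,A \right)} = \frac{M + 7}{-9 + A} = \frac{7 + M}{-9 + A}$)
$\frac{40}{-500} + D{\left(3,12 \right)} = \frac{40}{-500} + \frac{7 + 3}{-9 + 12} = 40 \left(- \frac{1}{500}\right) + \frac{1}{3} \cdot 10 = - \frac{2}{25} + \frac{1}{3} \cdot 10 = - \frac{2}{25} + \frac{10}{3} = \frac{244}{75}$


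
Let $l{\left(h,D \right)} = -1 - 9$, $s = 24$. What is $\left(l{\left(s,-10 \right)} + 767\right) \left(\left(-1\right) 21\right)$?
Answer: $-15897$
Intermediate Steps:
$l{\left(h,D \right)} = -10$
$\left(l{\left(s,-10 \right)} + 767\right) \left(\left(-1\right) 21\right) = \left(-10 + 767\right) \left(\left(-1\right) 21\right) = 757 \left(-21\right) = -15897$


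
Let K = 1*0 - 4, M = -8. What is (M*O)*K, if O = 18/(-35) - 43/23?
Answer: -61408/805 ≈ -76.283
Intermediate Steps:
K = -4 (K = 0 - 4 = -4)
O = -1919/805 (O = 18*(-1/35) - 43*1/23 = -18/35 - 43/23 = -1919/805 ≈ -2.3839)
(M*O)*K = -8*(-1919/805)*(-4) = (15352/805)*(-4) = -61408/805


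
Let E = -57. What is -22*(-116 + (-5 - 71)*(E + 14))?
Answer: -69344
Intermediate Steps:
-22*(-116 + (-5 - 71)*(E + 14)) = -22*(-116 + (-5 - 71)*(-57 + 14)) = -22*(-116 - 76*(-43)) = -22*(-116 + 3268) = -22*3152 = -69344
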